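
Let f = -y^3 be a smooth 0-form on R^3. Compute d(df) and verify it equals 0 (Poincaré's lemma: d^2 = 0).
d(df) = 0

Step 1: df = sum_i (∂f/∂x_i) dx_i = (0) dx + (-3*y^2) dy + (0) dz.
Step 2: Apply d again. Using the 1-form formula, the coefficient of dx ∧ dy in d(df) is ∂^2 f/∂x ∂y - ∂^2 f/∂y ∂x = (0) - (0) = 0 (equality of mixed partials for smooth f).
Similarly for dx ∧ dz and dy ∧ dz — all coefficients vanish. So d(df) = 0.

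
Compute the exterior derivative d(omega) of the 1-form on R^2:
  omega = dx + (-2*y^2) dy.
d(omega) = 0

For a 1-form omega = sum_i f_i dx_i, the exterior derivative is
  d(omega) = sum_{i < j} (∂f_j/∂x_i - ∂f_i/∂x_j) dx_i ∧ dx_j.

Assembling: d(omega) = 0.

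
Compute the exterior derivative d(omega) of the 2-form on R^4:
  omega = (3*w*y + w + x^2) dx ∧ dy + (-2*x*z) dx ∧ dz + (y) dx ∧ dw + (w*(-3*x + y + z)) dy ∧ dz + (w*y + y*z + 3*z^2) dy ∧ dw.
d(omega) = (3*y) dx ∧ dy ∧ dw + (-3*w) dx ∧ dy ∧ dz + (-3*x - 5*z) dy ∧ dz ∧ dw

For a 2-form omega = sum_{i<j} g_{ij} dx_i ∧ dx_j, the exterior derivative is
  d(omega) = sum_{i<j} d(g_{ij}) ∧ dx_i ∧ dx_j = sum_{i<j, k} (∂g_{ij}/∂x_k) dx_k ∧ dx_i ∧ dx_j.
Expand each term, using dx_k ∧ dx_i ∧ dx_j = sgn(permutation) dx_{(a)} ∧ dx_{(b)} ∧ dx_{(c)} with (a < b < c) sorted:
  d(3*w*y + w + x^2) includes (∂/∂w)(3*w*y + w + x^2) dw = (3*y + 1) dw, which multiplied by dx ∧ dy gives (3*y + 1) dx ∧ dy ∧ dw
  d(y) includes (∂/∂y)(y) dy = (1) dy, which multiplied by dx ∧ dw gives (-1) dx ∧ dy ∧ dw
  d(w*(-3*x + y + z)) includes (∂/∂x)(w*(-3*x + y + z)) dx = (-3*w) dx, which multiplied by dy ∧ dz gives (-3*w) dx ∧ dy ∧ dz
  d(w*(-3*x + y + z)) includes (∂/∂w)(w*(-3*x + y + z)) dw = (-3*x + y + z) dw, which multiplied by dy ∧ dz gives (-3*x + y + z) dy ∧ dz ∧ dw
  d(w*y + y*z + 3*z^2) includes (∂/∂z)(w*y + y*z + 3*z^2) dz = (y + 6*z) dz, which multiplied by dy ∧ dw gives (-y - 6*z) dy ∧ dz ∧ dw
Collecting like 3-forms: d(omega) = (3*y) dx ∧ dy ∧ dw + (-3*w) dx ∧ dy ∧ dz + (-3*x - 5*z) dy ∧ dz ∧ dw.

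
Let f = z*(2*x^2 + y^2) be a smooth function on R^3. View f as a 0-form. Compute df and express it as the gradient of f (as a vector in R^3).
df = (4*x*z) dx + (2*y*z) dy + (2*x^2 + y^2) dz; grad f = (4*x*z, 2*y*z, 2*x^2 + y^2)

For a 0-form f, d f = (∂f/∂x) dx + (∂f/∂y) dy + (∂f/∂z) dz. The components of the vector representation are exactly the entries of grad f in Cartesian coordinates:
  ∂f/∂x = 4*x*z
  ∂f/∂y = 2*y*z
  ∂f/∂z = 2*x^2 + y^2.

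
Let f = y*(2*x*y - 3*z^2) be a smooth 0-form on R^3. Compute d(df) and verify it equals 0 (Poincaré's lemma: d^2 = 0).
d(df) = 0

Step 1: df = sum_i (∂f/∂x_i) dx_i = (2*y^2) dx + (4*x*y - 3*z^2) dy + (-6*y*z) dz.
Step 2: Apply d again. Using the 1-form formula, the coefficient of dx ∧ dy in d(df) is ∂^2 f/∂x ∂y - ∂^2 f/∂y ∂x = (4*y) - (4*y) = 0 (equality of mixed partials for smooth f).
Similarly for dx ∧ dz and dy ∧ dz — all coefficients vanish. So d(df) = 0.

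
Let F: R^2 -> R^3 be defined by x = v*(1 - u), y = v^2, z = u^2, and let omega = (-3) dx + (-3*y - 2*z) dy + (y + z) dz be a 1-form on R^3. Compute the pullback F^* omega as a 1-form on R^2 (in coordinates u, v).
F^* omega = (2*u^3 + 2*u*v^2 + 3*v) du + (-4*u^2*v + 3*u - 6*v^3 - 3) dv

Using F^*(f dg) = (f ∘ F) d(g ∘ F), substitute each coordinate x_i by F_i(u, v) in f_i, and replace dx_i by d F_i = (∂F_i/∂u) du + (∂F_i/∂v) dv.
  For the x component: f_1(F) = -3; d F_1 = (-v) du + (1 - u) dv
  For the y component: f_2(F) = -2*u^2 - 3*v^2; d F_2 = (0) du + (2*v) dv
  For the z component: f_3(F) = u^2 + v^2; d F_3 = (2*u) du + (0) dv
Combining and collecting du, dv coefficients:
  coeff of du: 2*u^3 + 2*u*v^2 + 3*v
  coeff of dv: -4*u^2*v + 3*u - 6*v^3 - 3
F^* omega = (2*u^3 + 2*u*v^2 + 3*v) du + (-4*u^2*v + 3*u - 6*v^3 - 3) dv.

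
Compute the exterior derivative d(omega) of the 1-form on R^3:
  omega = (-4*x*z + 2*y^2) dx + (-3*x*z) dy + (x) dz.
d(omega) = (-4*y - 3*z) dx ∧ dy + (4*x + 1) dx ∧ dz + (3*x) dy ∧ dz

For a 1-form omega = sum_i f_i dx_i, the exterior derivative is
  d(omega) = sum_{i < j} (∂f_j/∂x_i - ∂f_i/∂x_j) dx_i ∧ dx_j.
  coefficient of dx ∧ dy: ∂f_2/∂x - ∂f_1/∂y = ∂(-3*x*z)/∂x - ∂(-4*x*z + 2*y^2)/∂y = -4*y - 3*z
  coefficient of dx ∧ dz: ∂f_3/∂x - ∂f_1/∂z = ∂(x)/∂x - ∂(-4*x*z + 2*y^2)/∂z = 4*x + 1
  coefficient of dy ∧ dz: ∂f_3/∂y - ∂f_2/∂z = ∂(x)/∂y - ∂(-3*x*z)/∂z = 3*x
Assembling: d(omega) = (-4*y - 3*z) dx ∧ dy + (4*x + 1) dx ∧ dz + (3*x) dy ∧ dz.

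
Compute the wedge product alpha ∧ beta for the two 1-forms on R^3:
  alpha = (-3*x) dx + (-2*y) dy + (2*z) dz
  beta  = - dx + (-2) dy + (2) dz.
alpha ∧ beta = (6*x - 2*y) dx ∧ dy + (-6*x + 2*z) dx ∧ dz + (-4*y + 4*z) dy ∧ dz

Distribute the wedge, using dx_i ∧ dx_j = -dx_j ∧ dx_i and dx_i ∧ dx_i = 0. For each pair (i, j) with i < j, the coefficient of dx_i ∧ dx_j in alpha ∧ beta is (alpha_i * beta_j - alpha_j * beta_i). Collecting: alpha ∧ beta = (6*x - 2*y) dx ∧ dy + (-6*x + 2*z) dx ∧ dz + (-4*y + 4*z) dy ∧ dz.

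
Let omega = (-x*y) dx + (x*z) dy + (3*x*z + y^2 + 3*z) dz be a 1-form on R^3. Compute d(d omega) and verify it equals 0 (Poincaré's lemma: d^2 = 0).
d(d omega) = 0

Step 1: d omega = sum_{i<j} (∂f_j/∂x_i - ∂f_i/∂x_j) dx_i ∧ dx_j:
  coeff of dx ∧ dy: x + z
  coeff of dx ∧ dz: 3*z
  coeff of dy ∧ dz: -x + 2*y
Step 2: Apply d again to each 2-form coefficient. The only possible 3-form in R^3 is dx ∧ dy ∧ dz, with coefficient
  ∂(coeff of dy∧dz)/∂x - ∂(coeff of dx∧dz)/∂y + ∂(coeff of dx∧dy)/∂z
  = ∂/∂x (-x + 2*y) - ∂/∂y (3*z) + ∂/∂z (x + z).
Each of these terms simplifies to sums of mixed partials that cancel in pairs. The result is 0 (by equality of mixed partials for smooth functions — Schwarz / Clairaut).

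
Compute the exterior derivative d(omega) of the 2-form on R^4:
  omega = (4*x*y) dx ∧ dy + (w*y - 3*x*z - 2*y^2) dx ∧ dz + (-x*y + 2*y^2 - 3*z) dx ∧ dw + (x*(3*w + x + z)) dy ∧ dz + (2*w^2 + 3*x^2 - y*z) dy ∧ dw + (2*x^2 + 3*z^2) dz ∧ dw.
d(omega) = (2*w + 2*x + 4*y + z) dx ∧ dy ∧ dz + (4*x + y + 3) dx ∧ dz ∧ dw + (7*x - 4*y) dx ∧ dy ∧ dw + (3*x + y) dy ∧ dz ∧ dw

For a 2-form omega = sum_{i<j} g_{ij} dx_i ∧ dx_j, the exterior derivative is
  d(omega) = sum_{i<j} d(g_{ij}) ∧ dx_i ∧ dx_j = sum_{i<j, k} (∂g_{ij}/∂x_k) dx_k ∧ dx_i ∧ dx_j.
Expand each term, using dx_k ∧ dx_i ∧ dx_j = sgn(permutation) dx_{(a)} ∧ dx_{(b)} ∧ dx_{(c)} with (a < b < c) sorted:
  d(w*y - 3*x*z - 2*y^2) includes (∂/∂y)(w*y - 3*x*z - 2*y^2) dy = (w - 4*y) dy, which multiplied by dx ∧ dz gives (-w + 4*y) dx ∧ dy ∧ dz
  d(w*y - 3*x*z - 2*y^2) includes (∂/∂w)(w*y - 3*x*z - 2*y^2) dw = (y) dw, which multiplied by dx ∧ dz gives (y) dx ∧ dz ∧ dw
  d(-x*y + 2*y^2 - 3*z) includes (∂/∂y)(-x*y + 2*y^2 - 3*z) dy = (-x + 4*y) dy, which multiplied by dx ∧ dw gives (x - 4*y) dx ∧ dy ∧ dw
  d(-x*y + 2*y^2 - 3*z) includes (∂/∂z)(-x*y + 2*y^2 - 3*z) dz = (-3) dz, which multiplied by dx ∧ dw gives (3) dx ∧ dz ∧ dw
  d(x*(3*w + x + z)) includes (∂/∂x)(x*(3*w + x + z)) dx = (3*w + 2*x + z) dx, which multiplied by dy ∧ dz gives (3*w + 2*x + z) dx ∧ dy ∧ dz
  d(x*(3*w + x + z)) includes (∂/∂w)(x*(3*w + x + z)) dw = (3*x) dw, which multiplied by dy ∧ dz gives (3*x) dy ∧ dz ∧ dw
  d(2*w^2 + 3*x^2 - y*z) includes (∂/∂x)(2*w^2 + 3*x^2 - y*z) dx = (6*x) dx, which multiplied by dy ∧ dw gives (6*x) dx ∧ dy ∧ dw
  d(2*w^2 + 3*x^2 - y*z) includes (∂/∂z)(2*w^2 + 3*x^2 - y*z) dz = (-y) dz, which multiplied by dy ∧ dw gives (y) dy ∧ dz ∧ dw
  d(2*x^2 + 3*z^2) includes (∂/∂x)(2*x^2 + 3*z^2) dx = (4*x) dx, which multiplied by dz ∧ dw gives (4*x) dx ∧ dz ∧ dw
Collecting like 3-forms: d(omega) = (2*w + 2*x + 4*y + z) dx ∧ dy ∧ dz + (4*x + y + 3) dx ∧ dz ∧ dw + (7*x - 4*y) dx ∧ dy ∧ dw + (3*x + y) dy ∧ dz ∧ dw.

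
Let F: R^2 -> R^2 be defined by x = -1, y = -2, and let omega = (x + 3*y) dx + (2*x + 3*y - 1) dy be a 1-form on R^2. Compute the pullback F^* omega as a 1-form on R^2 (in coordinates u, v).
F^* omega = 0

Using F^*(f dg) = (f ∘ F) d(g ∘ F), substitute each coordinate x_i by F_i(u, v) in f_i, and replace dx_i by d F_i = (∂F_i/∂u) du + (∂F_i/∂v) dv.
  For the x component: f_1(F) = -7; d F_1 = (0) du + (0) dv
  For the y component: f_2(F) = -9; d F_2 = (0) du + (0) dv
Combining and collecting du, dv coefficients:
  coeff of du: 0
  coeff of dv: 0
F^* omega = 0.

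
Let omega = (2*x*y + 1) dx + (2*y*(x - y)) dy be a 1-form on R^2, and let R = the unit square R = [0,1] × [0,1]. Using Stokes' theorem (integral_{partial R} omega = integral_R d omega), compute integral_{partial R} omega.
integral_(partial R) omega = 0

Stokes: integral_partial_R omega = integral_R d omega with d omega = (∂Q/∂x - ∂P/∂y) dx ∧ dy.
  ∂Q/∂x = 2*y
  ∂P/∂y = 2*x
  integrand = ∂Q/∂x - ∂P/∂y = -2*x + 2*y.
Integrating over R: integral_0^1 integral_0^1 (-2*x + 2*y) dx dy = 0.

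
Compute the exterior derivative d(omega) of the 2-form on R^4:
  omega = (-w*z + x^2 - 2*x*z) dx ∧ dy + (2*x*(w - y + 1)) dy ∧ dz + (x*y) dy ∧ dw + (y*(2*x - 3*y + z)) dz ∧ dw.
d(omega) = (w - 2*x - 2*y + 2) dx ∧ dy ∧ dz + (y - z) dx ∧ dy ∧ dw + (4*x - 6*y + z) dy ∧ dz ∧ dw + (2*y) dx ∧ dz ∧ dw

For a 2-form omega = sum_{i<j} g_{ij} dx_i ∧ dx_j, the exterior derivative is
  d(omega) = sum_{i<j} d(g_{ij}) ∧ dx_i ∧ dx_j = sum_{i<j, k} (∂g_{ij}/∂x_k) dx_k ∧ dx_i ∧ dx_j.
Expand each term, using dx_k ∧ dx_i ∧ dx_j = sgn(permutation) dx_{(a)} ∧ dx_{(b)} ∧ dx_{(c)} with (a < b < c) sorted:
  d(-w*z + x^2 - 2*x*z) includes (∂/∂z)(-w*z + x^2 - 2*x*z) dz = (-w - 2*x) dz, which multiplied by dx ∧ dy gives (-w - 2*x) dx ∧ dy ∧ dz
  d(-w*z + x^2 - 2*x*z) includes (∂/∂w)(-w*z + x^2 - 2*x*z) dw = (-z) dw, which multiplied by dx ∧ dy gives (-z) dx ∧ dy ∧ dw
  d(2*x*(w - y + 1)) includes (∂/∂x)(2*x*(w - y + 1)) dx = (2*w - 2*y + 2) dx, which multiplied by dy ∧ dz gives (2*w - 2*y + 2) dx ∧ dy ∧ dz
  d(2*x*(w - y + 1)) includes (∂/∂w)(2*x*(w - y + 1)) dw = (2*x) dw, which multiplied by dy ∧ dz gives (2*x) dy ∧ dz ∧ dw
  d(x*y) includes (∂/∂x)(x*y) dx = (y) dx, which multiplied by dy ∧ dw gives (y) dx ∧ dy ∧ dw
  d(y*(2*x - 3*y + z)) includes (∂/∂x)(y*(2*x - 3*y + z)) dx = (2*y) dx, which multiplied by dz ∧ dw gives (2*y) dx ∧ dz ∧ dw
  d(y*(2*x - 3*y + z)) includes (∂/∂y)(y*(2*x - 3*y + z)) dy = (2*x - 6*y + z) dy, which multiplied by dz ∧ dw gives (2*x - 6*y + z) dy ∧ dz ∧ dw
Collecting like 3-forms: d(omega) = (w - 2*x - 2*y + 2) dx ∧ dy ∧ dz + (y - z) dx ∧ dy ∧ dw + (4*x - 6*y + z) dy ∧ dz ∧ dw + (2*y) dx ∧ dz ∧ dw.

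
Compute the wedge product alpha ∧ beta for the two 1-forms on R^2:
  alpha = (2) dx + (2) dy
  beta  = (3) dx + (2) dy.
alpha ∧ beta = (-2) dx ∧ dy

Distribute the wedge, using dx_i ∧ dx_j = -dx_j ∧ dx_i and dx_i ∧ dx_i = 0. For each pair (i, j) with i < j, the coefficient of dx_i ∧ dx_j in alpha ∧ beta is (alpha_i * beta_j - alpha_j * beta_i). Collecting: alpha ∧ beta = (-2) dx ∧ dy.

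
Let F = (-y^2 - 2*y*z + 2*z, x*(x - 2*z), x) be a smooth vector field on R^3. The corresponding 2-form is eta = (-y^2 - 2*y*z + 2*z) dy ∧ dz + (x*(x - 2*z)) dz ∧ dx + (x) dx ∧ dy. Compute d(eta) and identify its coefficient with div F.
d(eta) = (0) dx ∧ dy ∧ dz; div F = 0

For a 2-form in R^3 of the form above, applying d gives a 3-form with coefficient ∂P/∂x + ∂Q/∂y + ∂R/∂z:
  ∂P/∂x = 0
  ∂Q/∂y = 0
  ∂R/∂z = 0
Sum = 0, which is exactly div F.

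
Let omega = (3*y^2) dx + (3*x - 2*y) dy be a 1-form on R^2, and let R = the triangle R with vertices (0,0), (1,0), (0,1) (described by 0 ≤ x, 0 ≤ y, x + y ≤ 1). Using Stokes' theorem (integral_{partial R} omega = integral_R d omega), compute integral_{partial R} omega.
integral_(partial R) omega = 1/2

Stokes: integral_partial_R omega = integral_R d omega with d omega = (∂Q/∂x - ∂P/∂y) dx ∧ dy.
  ∂Q/∂x = 3
  ∂P/∂y = 6*y
  integrand = ∂Q/∂x - ∂P/∂y = 3 - 6*y.
Integrating over R: integral_0^1 integral_0^{1-x} (3 - 6*y) dy dx = 1/2.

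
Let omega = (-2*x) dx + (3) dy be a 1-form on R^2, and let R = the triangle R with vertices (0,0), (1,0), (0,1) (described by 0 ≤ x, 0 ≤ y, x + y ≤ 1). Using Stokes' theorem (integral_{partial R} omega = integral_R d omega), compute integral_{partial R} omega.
integral_(partial R) omega = 0

Stokes: integral_partial_R omega = integral_R d omega with d omega = (∂Q/∂x - ∂P/∂y) dx ∧ dy.
  ∂Q/∂x = 0
  ∂P/∂y = 0
  integrand = ∂Q/∂x - ∂P/∂y = 0.
Integrating over R: integral_0^1 integral_0^{1-x} (0) dy dx = 0.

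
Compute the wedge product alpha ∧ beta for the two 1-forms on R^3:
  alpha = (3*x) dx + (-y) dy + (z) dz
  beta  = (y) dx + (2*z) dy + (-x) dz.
alpha ∧ beta = (6*x*z + y^2) dx ∧ dy + (-3*x^2 - y*z) dx ∧ dz + (x*y - 2*z^2) dy ∧ dz

Distribute the wedge, using dx_i ∧ dx_j = -dx_j ∧ dx_i and dx_i ∧ dx_i = 0. For each pair (i, j) with i < j, the coefficient of dx_i ∧ dx_j in alpha ∧ beta is (alpha_i * beta_j - alpha_j * beta_i). Collecting: alpha ∧ beta = (6*x*z + y^2) dx ∧ dy + (-3*x^2 - y*z) dx ∧ dz + (x*y - 2*z^2) dy ∧ dz.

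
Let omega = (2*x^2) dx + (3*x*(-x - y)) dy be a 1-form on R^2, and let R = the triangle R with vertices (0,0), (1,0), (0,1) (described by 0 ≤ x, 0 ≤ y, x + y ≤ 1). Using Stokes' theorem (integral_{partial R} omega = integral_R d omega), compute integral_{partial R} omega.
integral_(partial R) omega = -3/2

Stokes: integral_partial_R omega = integral_R d omega with d omega = (∂Q/∂x - ∂P/∂y) dx ∧ dy.
  ∂Q/∂x = -6*x - 3*y
  ∂P/∂y = 0
  integrand = ∂Q/∂x - ∂P/∂y = -6*x - 3*y.
Integrating over R: integral_0^1 integral_0^{1-x} (-6*x - 3*y) dy dx = -3/2.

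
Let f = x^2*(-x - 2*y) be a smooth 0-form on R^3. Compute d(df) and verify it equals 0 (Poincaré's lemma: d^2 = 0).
d(df) = 0

Step 1: df = sum_i (∂f/∂x_i) dx_i = (x*(-3*x - 4*y)) dx + (-2*x^2) dy + (0) dz.
Step 2: Apply d again. Using the 1-form formula, the coefficient of dx ∧ dy in d(df) is ∂^2 f/∂x ∂y - ∂^2 f/∂y ∂x = (-4*x) - (-4*x) = 0 (equality of mixed partials for smooth f).
Similarly for dx ∧ dz and dy ∧ dz — all coefficients vanish. So d(df) = 0.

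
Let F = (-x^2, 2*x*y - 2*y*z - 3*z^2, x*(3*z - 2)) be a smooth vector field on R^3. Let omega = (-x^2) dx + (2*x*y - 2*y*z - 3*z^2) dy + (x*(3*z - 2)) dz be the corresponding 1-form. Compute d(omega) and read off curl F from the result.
d(omega) = (2*y + 6*z) dy ∧ dz + (2 - 3*z) dz ∧ dx + (2*y) dx ∧ dy; curl F = (2*y + 6*z, 2 - 3*z, 2*y)

d omega = sum_{i<j} (∂f_j/∂x_i - ∂f_i/∂x_j) dx_i ∧ dx_j. Under the identification (dy ∧ dz, dz ∧ dx, dx ∧ dy) ↔ (e_x, e_y, e_z), the coefficients are exactly the components of curl F. Compute:
  ∂R/∂y - ∂Q/∂z = (0) - (-2*y - 6*z) = 2*y + 6*z
  ∂P/∂z - ∂R/∂x = (0) - (3*z - 2) = 2 - 3*z
  ∂Q/∂x - ∂P/∂y = (2*y) - (0) = 2*y.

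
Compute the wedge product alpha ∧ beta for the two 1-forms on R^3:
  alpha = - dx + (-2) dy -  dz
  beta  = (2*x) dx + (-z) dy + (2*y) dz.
alpha ∧ beta = (4*x + z) dx ∧ dy + (2*x - 2*y) dx ∧ dz + (-4*y - z) dy ∧ dz

Distribute the wedge, using dx_i ∧ dx_j = -dx_j ∧ dx_i and dx_i ∧ dx_i = 0. For each pair (i, j) with i < j, the coefficient of dx_i ∧ dx_j in alpha ∧ beta is (alpha_i * beta_j - alpha_j * beta_i). Collecting: alpha ∧ beta = (4*x + z) dx ∧ dy + (2*x - 2*y) dx ∧ dz + (-4*y - z) dy ∧ dz.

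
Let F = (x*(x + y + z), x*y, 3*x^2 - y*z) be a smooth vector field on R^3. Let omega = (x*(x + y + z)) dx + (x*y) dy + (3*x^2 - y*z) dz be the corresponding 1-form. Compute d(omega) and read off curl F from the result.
d(omega) = (-z) dy ∧ dz + (-5*x) dz ∧ dx + (-x + y) dx ∧ dy; curl F = (-z, -5*x, -x + y)

d omega = sum_{i<j} (∂f_j/∂x_i - ∂f_i/∂x_j) dx_i ∧ dx_j. Under the identification (dy ∧ dz, dz ∧ dx, dx ∧ dy) ↔ (e_x, e_y, e_z), the coefficients are exactly the components of curl F. Compute:
  ∂R/∂y - ∂Q/∂z = (-z) - (0) = -z
  ∂P/∂z - ∂R/∂x = (x) - (6*x) = -5*x
  ∂Q/∂x - ∂P/∂y = (y) - (x) = -x + y.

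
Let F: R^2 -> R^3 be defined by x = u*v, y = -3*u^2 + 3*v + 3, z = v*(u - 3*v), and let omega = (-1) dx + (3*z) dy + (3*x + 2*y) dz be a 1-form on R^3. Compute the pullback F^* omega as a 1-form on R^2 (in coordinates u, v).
F^* omega = (v*(-24*u^2 + 57*u*v + 6*v + 5)) du + (-6*u^3 + 39*u^2*v - 18*u*v^2 + 15*u*v + 5*u - 63*v^2 - 36*v) dv

Using F^*(f dg) = (f ∘ F) d(g ∘ F), substitute each coordinate x_i by F_i(u, v) in f_i, and replace dx_i by d F_i = (∂F_i/∂u) du + (∂F_i/∂v) dv.
  For the x component: f_1(F) = -1; d F_1 = (v) du + (u) dv
  For the y component: f_2(F) = 3*v*(u - 3*v); d F_2 = (-6*u) du + (3) dv
  For the z component: f_3(F) = -6*u^2 + 3*u*v + 6*v + 6; d F_3 = (v) du + (u - 6*v) dv
Combining and collecting du, dv coefficients:
  coeff of du: v*(-24*u^2 + 57*u*v + 6*v + 5)
  coeff of dv: -6*u^3 + 39*u^2*v - 18*u*v^2 + 15*u*v + 5*u - 63*v^2 - 36*v
F^* omega = (v*(-24*u^2 + 57*u*v + 6*v + 5)) du + (-6*u^3 + 39*u^2*v - 18*u*v^2 + 15*u*v + 5*u - 63*v^2 - 36*v) dv.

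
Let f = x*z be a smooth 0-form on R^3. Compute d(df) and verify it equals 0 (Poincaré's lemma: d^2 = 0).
d(df) = 0

Step 1: df = sum_i (∂f/∂x_i) dx_i = (z) dx + (0) dy + (x) dz.
Step 2: Apply d again. Using the 1-form formula, the coefficient of dx ∧ dy in d(df) is ∂^2 f/∂x ∂y - ∂^2 f/∂y ∂x = (0) - (0) = 0 (equality of mixed partials for smooth f).
Similarly for dx ∧ dz and dy ∧ dz — all coefficients vanish. So d(df) = 0.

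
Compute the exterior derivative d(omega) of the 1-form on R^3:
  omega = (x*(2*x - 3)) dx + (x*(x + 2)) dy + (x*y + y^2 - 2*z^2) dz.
d(omega) = (2*x + 2) dx ∧ dy + (y) dx ∧ dz + (x + 2*y) dy ∧ dz

For a 1-form omega = sum_i f_i dx_i, the exterior derivative is
  d(omega) = sum_{i < j} (∂f_j/∂x_i - ∂f_i/∂x_j) dx_i ∧ dx_j.
  coefficient of dx ∧ dy: ∂f_2/∂x - ∂f_1/∂y = ∂(x*(x + 2))/∂x - ∂(x*(2*x - 3))/∂y = 2*x + 2
  coefficient of dx ∧ dz: ∂f_3/∂x - ∂f_1/∂z = ∂(x*y + y^2 - 2*z^2)/∂x - ∂(x*(2*x - 3))/∂z = y
  coefficient of dy ∧ dz: ∂f_3/∂y - ∂f_2/∂z = ∂(x*y + y^2 - 2*z^2)/∂y - ∂(x*(x + 2))/∂z = x + 2*y
Assembling: d(omega) = (2*x + 2) dx ∧ dy + (y) dx ∧ dz + (x + 2*y) dy ∧ dz.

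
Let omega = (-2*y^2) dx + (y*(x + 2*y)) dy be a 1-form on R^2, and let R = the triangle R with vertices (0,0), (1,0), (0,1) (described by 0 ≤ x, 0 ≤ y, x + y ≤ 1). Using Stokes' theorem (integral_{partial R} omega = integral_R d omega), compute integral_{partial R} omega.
integral_(partial R) omega = 5/6

Stokes: integral_partial_R omega = integral_R d omega with d omega = (∂Q/∂x - ∂P/∂y) dx ∧ dy.
  ∂Q/∂x = y
  ∂P/∂y = -4*y
  integrand = ∂Q/∂x - ∂P/∂y = 5*y.
Integrating over R: integral_0^1 integral_0^{1-x} (5*y) dy dx = 5/6.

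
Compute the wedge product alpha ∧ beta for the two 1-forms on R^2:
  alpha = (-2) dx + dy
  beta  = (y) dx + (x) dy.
alpha ∧ beta = (-2*x - y) dx ∧ dy

Distribute the wedge, using dx_i ∧ dx_j = -dx_j ∧ dx_i and dx_i ∧ dx_i = 0. For each pair (i, j) with i < j, the coefficient of dx_i ∧ dx_j in alpha ∧ beta is (alpha_i * beta_j - alpha_j * beta_i). Collecting: alpha ∧ beta = (-2*x - y) dx ∧ dy.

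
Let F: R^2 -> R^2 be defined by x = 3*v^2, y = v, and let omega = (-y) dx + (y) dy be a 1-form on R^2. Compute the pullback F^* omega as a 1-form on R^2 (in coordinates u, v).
F^* omega = (v*(1 - 6*v)) dv

Using F^*(f dg) = (f ∘ F) d(g ∘ F), substitute each coordinate x_i by F_i(u, v) in f_i, and replace dx_i by d F_i = (∂F_i/∂u) du + (∂F_i/∂v) dv.
  For the x component: f_1(F) = -v; d F_1 = (0) du + (6*v) dv
  For the y component: f_2(F) = v; d F_2 = (0) du + (1) dv
Combining and collecting du, dv coefficients:
  coeff of du: 0
  coeff of dv: v*(1 - 6*v)
F^* omega = (v*(1 - 6*v)) dv.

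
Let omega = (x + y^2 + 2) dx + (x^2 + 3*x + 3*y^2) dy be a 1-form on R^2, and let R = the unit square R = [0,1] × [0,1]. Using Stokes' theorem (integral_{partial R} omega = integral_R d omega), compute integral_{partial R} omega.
integral_(partial R) omega = 3

Stokes: integral_partial_R omega = integral_R d omega with d omega = (∂Q/∂x - ∂P/∂y) dx ∧ dy.
  ∂Q/∂x = 2*x + 3
  ∂P/∂y = 2*y
  integrand = ∂Q/∂x - ∂P/∂y = 2*x - 2*y + 3.
Integrating over R: integral_0^1 integral_0^1 (2*x - 2*y + 3) dx dy = 3.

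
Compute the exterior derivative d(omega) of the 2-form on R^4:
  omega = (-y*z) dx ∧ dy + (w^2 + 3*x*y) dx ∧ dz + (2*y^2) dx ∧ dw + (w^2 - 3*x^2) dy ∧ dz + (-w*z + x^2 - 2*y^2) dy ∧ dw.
d(omega) = (-9*x - y) dx ∧ dy ∧ dz + (2*w) dx ∧ dz ∧ dw + (2*x - 4*y) dx ∧ dy ∧ dw + (3*w) dy ∧ dz ∧ dw

For a 2-form omega = sum_{i<j} g_{ij} dx_i ∧ dx_j, the exterior derivative is
  d(omega) = sum_{i<j} d(g_{ij}) ∧ dx_i ∧ dx_j = sum_{i<j, k} (∂g_{ij}/∂x_k) dx_k ∧ dx_i ∧ dx_j.
Expand each term, using dx_k ∧ dx_i ∧ dx_j = sgn(permutation) dx_{(a)} ∧ dx_{(b)} ∧ dx_{(c)} with (a < b < c) sorted:
  d(-y*z) includes (∂/∂z)(-y*z) dz = (-y) dz, which multiplied by dx ∧ dy gives (-y) dx ∧ dy ∧ dz
  d(w^2 + 3*x*y) includes (∂/∂y)(w^2 + 3*x*y) dy = (3*x) dy, which multiplied by dx ∧ dz gives (-3*x) dx ∧ dy ∧ dz
  d(w^2 + 3*x*y) includes (∂/∂w)(w^2 + 3*x*y) dw = (2*w) dw, which multiplied by dx ∧ dz gives (2*w) dx ∧ dz ∧ dw
  d(2*y^2) includes (∂/∂y)(2*y^2) dy = (4*y) dy, which multiplied by dx ∧ dw gives (-4*y) dx ∧ dy ∧ dw
  d(w^2 - 3*x^2) includes (∂/∂x)(w^2 - 3*x^2) dx = (-6*x) dx, which multiplied by dy ∧ dz gives (-6*x) dx ∧ dy ∧ dz
  d(w^2 - 3*x^2) includes (∂/∂w)(w^2 - 3*x^2) dw = (2*w) dw, which multiplied by dy ∧ dz gives (2*w) dy ∧ dz ∧ dw
  d(-w*z + x^2 - 2*y^2) includes (∂/∂x)(-w*z + x^2 - 2*y^2) dx = (2*x) dx, which multiplied by dy ∧ dw gives (2*x) dx ∧ dy ∧ dw
  d(-w*z + x^2 - 2*y^2) includes (∂/∂z)(-w*z + x^2 - 2*y^2) dz = (-w) dz, which multiplied by dy ∧ dw gives (w) dy ∧ dz ∧ dw
Collecting like 3-forms: d(omega) = (-9*x - y) dx ∧ dy ∧ dz + (2*w) dx ∧ dz ∧ dw + (2*x - 4*y) dx ∧ dy ∧ dw + (3*w) dy ∧ dz ∧ dw.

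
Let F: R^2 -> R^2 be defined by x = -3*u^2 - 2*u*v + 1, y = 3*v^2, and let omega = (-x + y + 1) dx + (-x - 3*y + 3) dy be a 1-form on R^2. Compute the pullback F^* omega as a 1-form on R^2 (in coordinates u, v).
F^* omega = (-18*u^3 - 18*u^2*v - 22*u*v^2 - 6*v^3) du + (-6*u^3 + 14*u^2*v + 6*u*v^2 - 54*v^3 + 12*v) dv

Using F^*(f dg) = (f ∘ F) d(g ∘ F), substitute each coordinate x_i by F_i(u, v) in f_i, and replace dx_i by d F_i = (∂F_i/∂u) du + (∂F_i/∂v) dv.
  For the x component: f_1(F) = 3*u^2 + 2*u*v + 3*v^2; d F_1 = (-6*u - 2*v) du + (-2*u) dv
  For the y component: f_2(F) = 3*u^2 + 2*u*v - 9*v^2 + 2; d F_2 = (0) du + (6*v) dv
Combining and collecting du, dv coefficients:
  coeff of du: -18*u^3 - 18*u^2*v - 22*u*v^2 - 6*v^3
  coeff of dv: -6*u^3 + 14*u^2*v + 6*u*v^2 - 54*v^3 + 12*v
F^* omega = (-18*u^3 - 18*u^2*v - 22*u*v^2 - 6*v^3) du + (-6*u^3 + 14*u^2*v + 6*u*v^2 - 54*v^3 + 12*v) dv.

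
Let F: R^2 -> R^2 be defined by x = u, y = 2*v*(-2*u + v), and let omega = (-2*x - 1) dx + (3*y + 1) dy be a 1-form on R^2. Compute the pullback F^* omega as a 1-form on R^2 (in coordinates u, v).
F^* omega = (48*u*v^2 - 2*u - 24*v^3 - 4*v - 1) du + (48*u^2*v - 72*u*v^2 - 4*u + 24*v^3 + 4*v) dv

Using F^*(f dg) = (f ∘ F) d(g ∘ F), substitute each coordinate x_i by F_i(u, v) in f_i, and replace dx_i by d F_i = (∂F_i/∂u) du + (∂F_i/∂v) dv.
  For the x component: f_1(F) = -2*u - 1; d F_1 = (1) du + (0) dv
  For the y component: f_2(F) = -12*u*v + 6*v^2 + 1; d F_2 = (-4*v) du + (-4*u + 4*v) dv
Combining and collecting du, dv coefficients:
  coeff of du: 48*u*v^2 - 2*u - 24*v^3 - 4*v - 1
  coeff of dv: 48*u^2*v - 72*u*v^2 - 4*u + 24*v^3 + 4*v
F^* omega = (48*u*v^2 - 2*u - 24*v^3 - 4*v - 1) du + (48*u^2*v - 72*u*v^2 - 4*u + 24*v^3 + 4*v) dv.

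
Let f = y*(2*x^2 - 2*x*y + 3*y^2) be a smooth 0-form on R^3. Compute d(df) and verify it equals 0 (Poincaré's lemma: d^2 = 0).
d(df) = 0

Step 1: df = sum_i (∂f/∂x_i) dx_i = (2*y*(2*x - y)) dx + (2*x^2 - 4*x*y + 9*y^2) dy + (0) dz.
Step 2: Apply d again. Using the 1-form formula, the coefficient of dx ∧ dy in d(df) is ∂^2 f/∂x ∂y - ∂^2 f/∂y ∂x = (4*x - 4*y) - (4*x - 4*y) = 0 (equality of mixed partials for smooth f).
Similarly for dx ∧ dz and dy ∧ dz — all coefficients vanish. So d(df) = 0.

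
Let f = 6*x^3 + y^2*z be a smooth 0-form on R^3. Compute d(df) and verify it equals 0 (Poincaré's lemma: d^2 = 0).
d(df) = 0

Step 1: df = sum_i (∂f/∂x_i) dx_i = (18*x^2) dx + (2*y*z) dy + (y^2) dz.
Step 2: Apply d again. Using the 1-form formula, the coefficient of dx ∧ dy in d(df) is ∂^2 f/∂x ∂y - ∂^2 f/∂y ∂x = (0) - (0) = 0 (equality of mixed partials for smooth f).
Similarly for dx ∧ dz and dy ∧ dz — all coefficients vanish. So d(df) = 0.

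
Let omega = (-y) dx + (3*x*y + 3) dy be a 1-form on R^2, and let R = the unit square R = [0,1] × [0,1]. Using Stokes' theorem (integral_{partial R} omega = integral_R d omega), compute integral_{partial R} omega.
integral_(partial R) omega = 5/2

Stokes: integral_partial_R omega = integral_R d omega with d omega = (∂Q/∂x - ∂P/∂y) dx ∧ dy.
  ∂Q/∂x = 3*y
  ∂P/∂y = -1
  integrand = ∂Q/∂x - ∂P/∂y = 3*y + 1.
Integrating over R: integral_0^1 integral_0^1 (3*y + 1) dx dy = 5/2.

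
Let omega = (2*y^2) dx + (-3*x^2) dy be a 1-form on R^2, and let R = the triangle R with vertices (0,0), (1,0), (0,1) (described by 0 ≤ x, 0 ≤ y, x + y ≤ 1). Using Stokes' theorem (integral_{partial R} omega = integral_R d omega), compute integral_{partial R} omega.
integral_(partial R) omega = -5/3

Stokes: integral_partial_R omega = integral_R d omega with d omega = (∂Q/∂x - ∂P/∂y) dx ∧ dy.
  ∂Q/∂x = -6*x
  ∂P/∂y = 4*y
  integrand = ∂Q/∂x - ∂P/∂y = -6*x - 4*y.
Integrating over R: integral_0^1 integral_0^{1-x} (-6*x - 4*y) dy dx = -5/3.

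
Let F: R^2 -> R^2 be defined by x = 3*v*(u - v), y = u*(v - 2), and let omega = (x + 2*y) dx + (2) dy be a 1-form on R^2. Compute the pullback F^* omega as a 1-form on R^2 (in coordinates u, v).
F^* omega = (15*u*v^2 - 12*u*v - 9*v^3 + 2*v - 4) du + (15*u^2*v - 12*u^2 - 39*u*v^2 + 24*u*v + 2*u + 18*v^3) dv

Using F^*(f dg) = (f ∘ F) d(g ∘ F), substitute each coordinate x_i by F_i(u, v) in f_i, and replace dx_i by d F_i = (∂F_i/∂u) du + (∂F_i/∂v) dv.
  For the x component: f_1(F) = 5*u*v - 4*u - 3*v^2; d F_1 = (3*v) du + (3*u - 6*v) dv
  For the y component: f_2(F) = 2; d F_2 = (v - 2) du + (u) dv
Combining and collecting du, dv coefficients:
  coeff of du: 15*u*v^2 - 12*u*v - 9*v^3 + 2*v - 4
  coeff of dv: 15*u^2*v - 12*u^2 - 39*u*v^2 + 24*u*v + 2*u + 18*v^3
F^* omega = (15*u*v^2 - 12*u*v - 9*v^3 + 2*v - 4) du + (15*u^2*v - 12*u^2 - 39*u*v^2 + 24*u*v + 2*u + 18*v^3) dv.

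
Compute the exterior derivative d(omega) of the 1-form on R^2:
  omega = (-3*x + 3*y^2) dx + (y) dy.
d(omega) = (-6*y) dx ∧ dy

For a 1-form omega = sum_i f_i dx_i, the exterior derivative is
  d(omega) = sum_{i < j} (∂f_j/∂x_i - ∂f_i/∂x_j) dx_i ∧ dx_j.
  coefficient of dx ∧ dy: ∂f_2/∂x - ∂f_1/∂y = ∂(y)/∂x - ∂(-3*x + 3*y^2)/∂y = -6*y
Assembling: d(omega) = (-6*y) dx ∧ dy.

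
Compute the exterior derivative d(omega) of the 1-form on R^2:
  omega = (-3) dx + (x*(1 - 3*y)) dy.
d(omega) = (1 - 3*y) dx ∧ dy

For a 1-form omega = sum_i f_i dx_i, the exterior derivative is
  d(omega) = sum_{i < j} (∂f_j/∂x_i - ∂f_i/∂x_j) dx_i ∧ dx_j.
  coefficient of dx ∧ dy: ∂f_2/∂x - ∂f_1/∂y = ∂(x*(1 - 3*y))/∂x - ∂(-3)/∂y = 1 - 3*y
Assembling: d(omega) = (1 - 3*y) dx ∧ dy.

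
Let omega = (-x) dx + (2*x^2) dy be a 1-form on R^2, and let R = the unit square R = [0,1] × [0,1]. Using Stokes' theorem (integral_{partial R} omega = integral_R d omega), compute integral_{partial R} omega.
integral_(partial R) omega = 2

Stokes: integral_partial_R omega = integral_R d omega with d omega = (∂Q/∂x - ∂P/∂y) dx ∧ dy.
  ∂Q/∂x = 4*x
  ∂P/∂y = 0
  integrand = ∂Q/∂x - ∂P/∂y = 4*x.
Integrating over R: integral_0^1 integral_0^1 (4*x) dx dy = 2.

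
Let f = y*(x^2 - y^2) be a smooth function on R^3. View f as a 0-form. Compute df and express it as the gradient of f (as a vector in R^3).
df = (2*x*y) dx + (x^2 - 3*y^2) dy + (0) dz; grad f = (2*x*y, x^2 - 3*y^2, 0)

For a 0-form f, d f = (∂f/∂x) dx + (∂f/∂y) dy + (∂f/∂z) dz. The components of the vector representation are exactly the entries of grad f in Cartesian coordinates:
  ∂f/∂x = 2*x*y
  ∂f/∂y = x^2 - 3*y^2
  ∂f/∂z = 0.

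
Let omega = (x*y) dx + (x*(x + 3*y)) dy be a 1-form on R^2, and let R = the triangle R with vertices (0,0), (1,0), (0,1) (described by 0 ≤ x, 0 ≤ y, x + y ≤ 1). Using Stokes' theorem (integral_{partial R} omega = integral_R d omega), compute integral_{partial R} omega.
integral_(partial R) omega = 2/3

Stokes: integral_partial_R omega = integral_R d omega with d omega = (∂Q/∂x - ∂P/∂y) dx ∧ dy.
  ∂Q/∂x = 2*x + 3*y
  ∂P/∂y = x
  integrand = ∂Q/∂x - ∂P/∂y = x + 3*y.
Integrating over R: integral_0^1 integral_0^{1-x} (x + 3*y) dy dx = 2/3.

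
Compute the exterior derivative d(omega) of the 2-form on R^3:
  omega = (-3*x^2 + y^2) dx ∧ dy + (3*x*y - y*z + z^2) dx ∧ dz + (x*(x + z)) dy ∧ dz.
d(omega) = (-x + 2*z) dx ∧ dy ∧ dz

For a 2-form omega = sum_{i<j} g_{ij} dx_i ∧ dx_j, the exterior derivative is
  d(omega) = sum_{i<j} d(g_{ij}) ∧ dx_i ∧ dx_j = sum_{i<j, k} (∂g_{ij}/∂x_k) dx_k ∧ dx_i ∧ dx_j.
Expand each term, using dx_k ∧ dx_i ∧ dx_j = sgn(permutation) dx_{(a)} ∧ dx_{(b)} ∧ dx_{(c)} with (a < b < c) sorted:
  d(3*x*y - y*z + z^2) includes (∂/∂y)(3*x*y - y*z + z^2) dy = (3*x - z) dy, which multiplied by dx ∧ dz gives (-3*x + z) dx ∧ dy ∧ dz
  d(x*(x + z)) includes (∂/∂x)(x*(x + z)) dx = (2*x + z) dx, which multiplied by dy ∧ dz gives (2*x + z) dx ∧ dy ∧ dz
Collecting like 3-forms: d(omega) = (-x + 2*z) dx ∧ dy ∧ dz.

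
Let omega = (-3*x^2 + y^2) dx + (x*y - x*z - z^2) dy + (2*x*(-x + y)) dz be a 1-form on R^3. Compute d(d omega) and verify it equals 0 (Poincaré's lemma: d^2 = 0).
d(d omega) = 0

Step 1: d omega = sum_{i<j} (∂f_j/∂x_i - ∂f_i/∂x_j) dx_i ∧ dx_j:
  coeff of dx ∧ dy: -y - z
  coeff of dx ∧ dz: -4*x + 2*y
  coeff of dy ∧ dz: 3*x + 2*z
Step 2: Apply d again to each 2-form coefficient. The only possible 3-form in R^3 is dx ∧ dy ∧ dz, with coefficient
  ∂(coeff of dy∧dz)/∂x - ∂(coeff of dx∧dz)/∂y + ∂(coeff of dx∧dy)/∂z
  = ∂/∂x (3*x + 2*z) - ∂/∂y (-4*x + 2*y) + ∂/∂z (-y - z).
Each of these terms simplifies to sums of mixed partials that cancel in pairs. The result is 0 (by equality of mixed partials for smooth functions — Schwarz / Clairaut).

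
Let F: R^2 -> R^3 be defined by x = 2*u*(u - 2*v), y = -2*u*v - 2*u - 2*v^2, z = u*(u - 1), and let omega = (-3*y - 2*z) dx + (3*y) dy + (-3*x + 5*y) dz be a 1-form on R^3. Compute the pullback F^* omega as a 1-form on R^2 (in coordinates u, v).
F^* omega = (-20*u^3 + 36*u^2*v + 18*u^2 - 8*u*v^2 - 10*u*v + 22*u - 12*v^3 + 22*v^2) du + (8*u^3 - 12*u^2*v - 20*u^2 + 12*u*v^2 + 24*u*v + 24*v^3) dv

Using F^*(f dg) = (f ∘ F) d(g ∘ F), substitute each coordinate x_i by F_i(u, v) in f_i, and replace dx_i by d F_i = (∂F_i/∂u) du + (∂F_i/∂v) dv.
  For the x component: f_1(F) = -2*u^2 + 6*u*v + 8*u + 6*v^2; d F_1 = (4*u - 4*v) du + (-4*u) dv
  For the y component: f_2(F) = -6*u*v - 6*u - 6*v^2; d F_2 = (-2*v - 2) du + (-2*u - 4*v) dv
  For the z component: f_3(F) = -6*u^2 + 2*u*v - 10*u - 10*v^2; d F_3 = (2*u - 1) du + (0) dv
Combining and collecting du, dv coefficients:
  coeff of du: -20*u^3 + 36*u^2*v + 18*u^2 - 8*u*v^2 - 10*u*v + 22*u - 12*v^3 + 22*v^2
  coeff of dv: 8*u^3 - 12*u^2*v - 20*u^2 + 12*u*v^2 + 24*u*v + 24*v^3
F^* omega = (-20*u^3 + 36*u^2*v + 18*u^2 - 8*u*v^2 - 10*u*v + 22*u - 12*v^3 + 22*v^2) du + (8*u^3 - 12*u^2*v - 20*u^2 + 12*u*v^2 + 24*u*v + 24*v^3) dv.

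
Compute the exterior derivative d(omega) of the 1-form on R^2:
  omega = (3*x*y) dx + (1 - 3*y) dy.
d(omega) = (-3*x) dx ∧ dy

For a 1-form omega = sum_i f_i dx_i, the exterior derivative is
  d(omega) = sum_{i < j} (∂f_j/∂x_i - ∂f_i/∂x_j) dx_i ∧ dx_j.
  coefficient of dx ∧ dy: ∂f_2/∂x - ∂f_1/∂y = ∂(1 - 3*y)/∂x - ∂(3*x*y)/∂y = -3*x
Assembling: d(omega) = (-3*x) dx ∧ dy.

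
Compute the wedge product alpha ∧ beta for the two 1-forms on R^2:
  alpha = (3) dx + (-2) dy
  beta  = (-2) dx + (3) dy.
alpha ∧ beta = (5) dx ∧ dy

Distribute the wedge, using dx_i ∧ dx_j = -dx_j ∧ dx_i and dx_i ∧ dx_i = 0. For each pair (i, j) with i < j, the coefficient of dx_i ∧ dx_j in alpha ∧ beta is (alpha_i * beta_j - alpha_j * beta_i). Collecting: alpha ∧ beta = (5) dx ∧ dy.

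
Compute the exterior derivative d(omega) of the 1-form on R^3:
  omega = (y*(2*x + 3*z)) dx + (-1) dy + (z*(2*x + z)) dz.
d(omega) = (-2*x - 3*z) dx ∧ dy + (-3*y + 2*z) dx ∧ dz

For a 1-form omega = sum_i f_i dx_i, the exterior derivative is
  d(omega) = sum_{i < j} (∂f_j/∂x_i - ∂f_i/∂x_j) dx_i ∧ dx_j.
  coefficient of dx ∧ dy: ∂f_2/∂x - ∂f_1/∂y = ∂(-1)/∂x - ∂(y*(2*x + 3*z))/∂y = -2*x - 3*z
  coefficient of dx ∧ dz: ∂f_3/∂x - ∂f_1/∂z = ∂(z*(2*x + z))/∂x - ∂(y*(2*x + 3*z))/∂z = -3*y + 2*z
Assembling: d(omega) = (-2*x - 3*z) dx ∧ dy + (-3*y + 2*z) dx ∧ dz.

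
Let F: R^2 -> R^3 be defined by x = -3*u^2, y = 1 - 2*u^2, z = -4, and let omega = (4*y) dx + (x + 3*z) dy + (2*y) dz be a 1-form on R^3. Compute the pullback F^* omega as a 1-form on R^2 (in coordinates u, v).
F^* omega = (60*u^3 + 24*u) du

Using F^*(f dg) = (f ∘ F) d(g ∘ F), substitute each coordinate x_i by F_i(u, v) in f_i, and replace dx_i by d F_i = (∂F_i/∂u) du + (∂F_i/∂v) dv.
  For the x component: f_1(F) = 4 - 8*u^2; d F_1 = (-6*u) du + (0) dv
  For the y component: f_2(F) = -3*u^2 - 12; d F_2 = (-4*u) du + (0) dv
  For the z component: f_3(F) = 2 - 4*u^2; d F_3 = (0) du + (0) dv
Combining and collecting du, dv coefficients:
  coeff of du: 60*u^3 + 24*u
  coeff of dv: 0
F^* omega = (60*u^3 + 24*u) du.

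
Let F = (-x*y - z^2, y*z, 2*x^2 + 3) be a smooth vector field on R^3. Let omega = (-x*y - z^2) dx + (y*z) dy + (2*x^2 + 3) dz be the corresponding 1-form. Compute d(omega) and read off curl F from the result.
d(omega) = (-y) dy ∧ dz + (-4*x - 2*z) dz ∧ dx + (x) dx ∧ dy; curl F = (-y, -4*x - 2*z, x)

d omega = sum_{i<j} (∂f_j/∂x_i - ∂f_i/∂x_j) dx_i ∧ dx_j. Under the identification (dy ∧ dz, dz ∧ dx, dx ∧ dy) ↔ (e_x, e_y, e_z), the coefficients are exactly the components of curl F. Compute:
  ∂R/∂y - ∂Q/∂z = (0) - (y) = -y
  ∂P/∂z - ∂R/∂x = (-2*z) - (4*x) = -4*x - 2*z
  ∂Q/∂x - ∂P/∂y = (0) - (-x) = x.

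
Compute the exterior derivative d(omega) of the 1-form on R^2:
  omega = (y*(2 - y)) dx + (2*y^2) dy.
d(omega) = (2*y - 2) dx ∧ dy

For a 1-form omega = sum_i f_i dx_i, the exterior derivative is
  d(omega) = sum_{i < j} (∂f_j/∂x_i - ∂f_i/∂x_j) dx_i ∧ dx_j.
  coefficient of dx ∧ dy: ∂f_2/∂x - ∂f_1/∂y = ∂(2*y^2)/∂x - ∂(y*(2 - y))/∂y = 2*y - 2
Assembling: d(omega) = (2*y - 2) dx ∧ dy.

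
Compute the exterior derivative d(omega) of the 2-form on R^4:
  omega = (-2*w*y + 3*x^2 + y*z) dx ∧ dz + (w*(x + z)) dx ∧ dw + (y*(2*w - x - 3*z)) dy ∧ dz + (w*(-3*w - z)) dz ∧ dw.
d(omega) = (2*w - y - z) dx ∧ dy ∧ dz + (-w - 2*y) dx ∧ dz ∧ dw + (2*y) dy ∧ dz ∧ dw

For a 2-form omega = sum_{i<j} g_{ij} dx_i ∧ dx_j, the exterior derivative is
  d(omega) = sum_{i<j} d(g_{ij}) ∧ dx_i ∧ dx_j = sum_{i<j, k} (∂g_{ij}/∂x_k) dx_k ∧ dx_i ∧ dx_j.
Expand each term, using dx_k ∧ dx_i ∧ dx_j = sgn(permutation) dx_{(a)} ∧ dx_{(b)} ∧ dx_{(c)} with (a < b < c) sorted:
  d(-2*w*y + 3*x^2 + y*z) includes (∂/∂y)(-2*w*y + 3*x^2 + y*z) dy = (-2*w + z) dy, which multiplied by dx ∧ dz gives (2*w - z) dx ∧ dy ∧ dz
  d(-2*w*y + 3*x^2 + y*z) includes (∂/∂w)(-2*w*y + 3*x^2 + y*z) dw = (-2*y) dw, which multiplied by dx ∧ dz gives (-2*y) dx ∧ dz ∧ dw
  d(w*(x + z)) includes (∂/∂z)(w*(x + z)) dz = (w) dz, which multiplied by dx ∧ dw gives (-w) dx ∧ dz ∧ dw
  d(y*(2*w - x - 3*z)) includes (∂/∂x)(y*(2*w - x - 3*z)) dx = (-y) dx, which multiplied by dy ∧ dz gives (-y) dx ∧ dy ∧ dz
  d(y*(2*w - x - 3*z)) includes (∂/∂w)(y*(2*w - x - 3*z)) dw = (2*y) dw, which multiplied by dy ∧ dz gives (2*y) dy ∧ dz ∧ dw
Collecting like 3-forms: d(omega) = (2*w - y - z) dx ∧ dy ∧ dz + (-w - 2*y) dx ∧ dz ∧ dw + (2*y) dy ∧ dz ∧ dw.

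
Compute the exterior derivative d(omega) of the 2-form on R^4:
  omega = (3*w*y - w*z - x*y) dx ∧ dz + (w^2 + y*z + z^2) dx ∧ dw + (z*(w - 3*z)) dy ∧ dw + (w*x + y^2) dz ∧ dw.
d(omega) = (-3*w + x) dx ∧ dy ∧ dz + (w + 2*y - 3*z) dx ∧ dz ∧ dw + (-z) dx ∧ dy ∧ dw + (-w + 2*y + 6*z) dy ∧ dz ∧ dw

For a 2-form omega = sum_{i<j} g_{ij} dx_i ∧ dx_j, the exterior derivative is
  d(omega) = sum_{i<j} d(g_{ij}) ∧ dx_i ∧ dx_j = sum_{i<j, k} (∂g_{ij}/∂x_k) dx_k ∧ dx_i ∧ dx_j.
Expand each term, using dx_k ∧ dx_i ∧ dx_j = sgn(permutation) dx_{(a)} ∧ dx_{(b)} ∧ dx_{(c)} with (a < b < c) sorted:
  d(3*w*y - w*z - x*y) includes (∂/∂y)(3*w*y - w*z - x*y) dy = (3*w - x) dy, which multiplied by dx ∧ dz gives (-3*w + x) dx ∧ dy ∧ dz
  d(3*w*y - w*z - x*y) includes (∂/∂w)(3*w*y - w*z - x*y) dw = (3*y - z) dw, which multiplied by dx ∧ dz gives (3*y - z) dx ∧ dz ∧ dw
  d(w^2 + y*z + z^2) includes (∂/∂y)(w^2 + y*z + z^2) dy = (z) dy, which multiplied by dx ∧ dw gives (-z) dx ∧ dy ∧ dw
  d(w^2 + y*z + z^2) includes (∂/∂z)(w^2 + y*z + z^2) dz = (y + 2*z) dz, which multiplied by dx ∧ dw gives (-y - 2*z) dx ∧ dz ∧ dw
  d(z*(w - 3*z)) includes (∂/∂z)(z*(w - 3*z)) dz = (w - 6*z) dz, which multiplied by dy ∧ dw gives (-w + 6*z) dy ∧ dz ∧ dw
  d(w*x + y^2) includes (∂/∂x)(w*x + y^2) dx = (w) dx, which multiplied by dz ∧ dw gives (w) dx ∧ dz ∧ dw
  d(w*x + y^2) includes (∂/∂y)(w*x + y^2) dy = (2*y) dy, which multiplied by dz ∧ dw gives (2*y) dy ∧ dz ∧ dw
Collecting like 3-forms: d(omega) = (-3*w + x) dx ∧ dy ∧ dz + (w + 2*y - 3*z) dx ∧ dz ∧ dw + (-z) dx ∧ dy ∧ dw + (-w + 2*y + 6*z) dy ∧ dz ∧ dw.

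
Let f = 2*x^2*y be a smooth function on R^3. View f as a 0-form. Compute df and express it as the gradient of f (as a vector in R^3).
df = (4*x*y) dx + (2*x^2) dy + (0) dz; grad f = (4*x*y, 2*x^2, 0)

For a 0-form f, d f = (∂f/∂x) dx + (∂f/∂y) dy + (∂f/∂z) dz. The components of the vector representation are exactly the entries of grad f in Cartesian coordinates:
  ∂f/∂x = 4*x*y
  ∂f/∂y = 2*x^2
  ∂f/∂z = 0.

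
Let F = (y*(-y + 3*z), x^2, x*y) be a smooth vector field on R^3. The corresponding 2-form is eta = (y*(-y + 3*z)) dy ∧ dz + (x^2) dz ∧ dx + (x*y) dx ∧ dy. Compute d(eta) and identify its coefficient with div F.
d(eta) = (0) dx ∧ dy ∧ dz; div F = 0

For a 2-form in R^3 of the form above, applying d gives a 3-form with coefficient ∂P/∂x + ∂Q/∂y + ∂R/∂z:
  ∂P/∂x = 0
  ∂Q/∂y = 0
  ∂R/∂z = 0
Sum = 0, which is exactly div F.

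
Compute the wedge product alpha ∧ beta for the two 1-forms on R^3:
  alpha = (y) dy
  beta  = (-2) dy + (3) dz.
alpha ∧ beta = (3*y) dy ∧ dz

Distribute the wedge, using dx_i ∧ dx_j = -dx_j ∧ dx_i and dx_i ∧ dx_i = 0. For each pair (i, j) with i < j, the coefficient of dx_i ∧ dx_j in alpha ∧ beta is (alpha_i * beta_j - alpha_j * beta_i). Collecting: alpha ∧ beta = (3*y) dy ∧ dz.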